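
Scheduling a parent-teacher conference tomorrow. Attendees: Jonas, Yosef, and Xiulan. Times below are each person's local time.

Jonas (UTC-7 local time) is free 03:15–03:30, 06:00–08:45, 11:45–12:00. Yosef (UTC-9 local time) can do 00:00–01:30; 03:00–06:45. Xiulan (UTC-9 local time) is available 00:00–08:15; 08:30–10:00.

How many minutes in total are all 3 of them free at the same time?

Jonas in UTC: 10:15-10:30, 13:00-15:45, 18:45-19:00 (add 7h to convert from UTC-7).
Yosef in UTC: 09:00-10:30, 12:00-15:45 (add 9h to convert from UTC-9).
Xiulan in UTC: 09:00-17:15, 17:30-19:00 (add 9h to convert from UTC-9).
Jonas ∩ Yosef: 10:15-10:30, 13:00-15:45.
Jonas ∩ Yosef ∩ Xiulan: 10:15-10:30, 13:00-15:45.
Summing the common windows: 15 + 165 = 180 minutes.

180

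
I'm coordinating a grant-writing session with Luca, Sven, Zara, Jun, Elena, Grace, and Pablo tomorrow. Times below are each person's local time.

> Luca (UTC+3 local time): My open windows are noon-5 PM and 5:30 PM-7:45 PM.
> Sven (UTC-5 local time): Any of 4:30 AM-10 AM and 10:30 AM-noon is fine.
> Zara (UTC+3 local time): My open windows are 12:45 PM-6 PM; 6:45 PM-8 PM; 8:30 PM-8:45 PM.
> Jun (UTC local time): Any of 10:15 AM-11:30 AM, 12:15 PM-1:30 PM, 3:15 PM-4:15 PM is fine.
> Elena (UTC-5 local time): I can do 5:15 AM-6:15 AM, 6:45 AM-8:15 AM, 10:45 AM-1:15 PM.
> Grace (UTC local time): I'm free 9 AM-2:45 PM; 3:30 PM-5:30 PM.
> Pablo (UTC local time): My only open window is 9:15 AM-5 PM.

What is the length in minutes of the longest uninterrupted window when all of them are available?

Luca in UTC: 09:00-14:00, 14:30-16:45 (subtract 3h to convert from UTC+3).
Sven in UTC: 09:30-15:00, 15:30-17:00 (add 5h to convert from UTC-5).
Zara in UTC: 09:45-15:00, 15:45-17:00, 17:30-17:45 (subtract 3h to convert from UTC+3).
Jun in UTC: 10:15-11:30, 12:15-13:30, 15:15-16:15.
Elena in UTC: 10:15-11:15, 11:45-13:15, 15:45-18:15 (add 5h to convert from UTC-5).
Grace in UTC: 09:00-14:45, 15:30-17:30.
Pablo in UTC: 09:15-17:00.
Luca ∩ Sven: 09:30-14:00, 14:30-15:00, 15:30-16:45.
Luca ∩ Sven ∩ Zara: 09:45-14:00, 14:30-15:00, 15:45-16:45.
Luca ∩ Sven ∩ Zara ∩ Jun: 10:15-11:30, 12:15-13:30, 15:45-16:15.
Luca ∩ Sven ∩ Zara ∩ Jun ∩ Elena: 10:15-11:15, 12:15-13:15, 15:45-16:15.
Luca ∩ Sven ∩ Zara ∩ Jun ∩ Elena ∩ Grace: 10:15-11:15, 12:15-13:15, 15:45-16:15.
Luca ∩ Sven ∩ Zara ∩ Jun ∩ Elena ∩ Grace ∩ Pablo: 10:15-11:15, 12:15-13:15, 15:45-16:15.
The longest is 10:15-11:15 at 60 minutes.

60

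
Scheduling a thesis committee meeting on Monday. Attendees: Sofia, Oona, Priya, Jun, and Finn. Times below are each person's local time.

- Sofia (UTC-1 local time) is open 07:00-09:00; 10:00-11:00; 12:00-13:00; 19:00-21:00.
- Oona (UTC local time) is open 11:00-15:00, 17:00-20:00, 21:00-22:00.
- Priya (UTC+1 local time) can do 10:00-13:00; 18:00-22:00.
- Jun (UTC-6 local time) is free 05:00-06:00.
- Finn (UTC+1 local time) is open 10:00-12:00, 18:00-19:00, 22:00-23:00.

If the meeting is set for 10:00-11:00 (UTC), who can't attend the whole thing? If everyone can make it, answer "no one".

Sofia in UTC: 08:00-10:00, 11:00-12:00, 13:00-14:00, 20:00-22:00 (add 1h to convert from UTC-1).
Oona in UTC: 11:00-15:00, 17:00-20:00, 21:00-22:00.
Priya in UTC: 09:00-12:00, 17:00-21:00 (subtract 1h to convert from UTC+1).
Jun in UTC: 11:00-12:00 (add 6h to convert from UTC-6).
Finn in UTC: 09:00-11:00, 17:00-18:00, 21:00-22:00 (subtract 1h to convert from UTC+1).
Sofia: not fully free for 10:00-11:00. Oona: not fully free for 10:00-11:00. Priya: free for 10:00-11:00. Jun: not fully free for 10:00-11:00. Finn: free for 10:00-11:00.

Jun, Oona, Sofia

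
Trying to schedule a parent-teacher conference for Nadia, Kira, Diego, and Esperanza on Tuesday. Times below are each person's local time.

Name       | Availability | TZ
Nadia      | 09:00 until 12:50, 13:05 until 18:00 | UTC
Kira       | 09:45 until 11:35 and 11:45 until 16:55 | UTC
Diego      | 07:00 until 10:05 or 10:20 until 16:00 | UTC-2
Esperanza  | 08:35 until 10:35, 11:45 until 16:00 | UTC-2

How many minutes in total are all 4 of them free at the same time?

Nadia in UTC: 09:00-12:50, 13:05-18:00.
Kira in UTC: 09:45-11:35, 11:45-16:55.
Diego in UTC: 09:00-12:05, 12:20-18:00 (add 2h to convert from UTC-2).
Esperanza in UTC: 10:35-12:35, 13:45-18:00 (add 2h to convert from UTC-2).
Nadia ∩ Kira: 09:45-11:35, 11:45-12:50, 13:05-16:55.
Nadia ∩ Kira ∩ Diego: 09:45-11:35, 11:45-12:05, 12:20-12:50, 13:05-16:55.
Nadia ∩ Kira ∩ Diego ∩ Esperanza: 10:35-11:35, 11:45-12:05, 12:20-12:35, 13:45-16:55.
So the common availability across everyone is 10:35-11:35, 11:45-12:05, 12:20-12:35, 13:45-16:55.
Summing the common windows: 60 + 20 + 15 + 190 = 285 minutes.

285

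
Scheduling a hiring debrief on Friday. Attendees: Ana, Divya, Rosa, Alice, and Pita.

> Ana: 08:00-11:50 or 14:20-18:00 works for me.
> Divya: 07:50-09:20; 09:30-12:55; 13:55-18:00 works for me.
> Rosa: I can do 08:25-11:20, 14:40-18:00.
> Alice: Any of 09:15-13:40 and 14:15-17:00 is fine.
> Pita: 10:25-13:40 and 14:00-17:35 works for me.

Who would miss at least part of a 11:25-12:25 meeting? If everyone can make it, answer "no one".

Ana, Rosa

Ana: not fully free for 11:25-12:25. Divya: free for 11:25-12:25. Rosa: not fully free for 11:25-12:25. Alice: free for 11:25-12:25. Pita: free for 11:25-12:25.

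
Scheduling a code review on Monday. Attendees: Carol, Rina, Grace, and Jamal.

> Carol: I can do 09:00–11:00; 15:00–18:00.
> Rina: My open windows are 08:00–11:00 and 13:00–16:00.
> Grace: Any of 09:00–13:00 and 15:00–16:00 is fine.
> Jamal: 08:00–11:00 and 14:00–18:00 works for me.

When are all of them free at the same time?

Carol ∩ Rina: 09:00-11:00, 15:00-16:00.
Carol ∩ Rina ∩ Grace: 09:00-11:00, 15:00-16:00.
Carol ∩ Rina ∩ Grace ∩ Jamal: 09:00-11:00, 15:00-16:00.
Those are the intersection windows.

09:00-11:00, 15:00-16:00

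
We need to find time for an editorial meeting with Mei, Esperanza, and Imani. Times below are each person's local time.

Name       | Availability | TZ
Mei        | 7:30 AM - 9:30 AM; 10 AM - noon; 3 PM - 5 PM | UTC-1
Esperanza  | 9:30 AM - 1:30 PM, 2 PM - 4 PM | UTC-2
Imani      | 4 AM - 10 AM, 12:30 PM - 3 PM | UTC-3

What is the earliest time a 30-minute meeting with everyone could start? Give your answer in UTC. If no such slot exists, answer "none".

Mei in UTC: 08:30-10:30, 11:00-13:00, 16:00-18:00 (add 1h to convert from UTC-1).
Esperanza in UTC: 11:30-15:30, 16:00-18:00 (add 2h to convert from UTC-2).
Imani in UTC: 07:00-13:00, 15:30-18:00 (add 3h to convert from UTC-3).
Mei ∩ Esperanza: 11:30-13:00, 16:00-18:00.
Mei ∩ Esperanza ∩ Imani: 11:30-13:00, 16:00-18:00.
So the common availability across everyone is 11:30-13:00, 16:00-18:00.
The first common window of at least 30 minutes is 11:30-13:00, so the earliest start is 11:30.

11:30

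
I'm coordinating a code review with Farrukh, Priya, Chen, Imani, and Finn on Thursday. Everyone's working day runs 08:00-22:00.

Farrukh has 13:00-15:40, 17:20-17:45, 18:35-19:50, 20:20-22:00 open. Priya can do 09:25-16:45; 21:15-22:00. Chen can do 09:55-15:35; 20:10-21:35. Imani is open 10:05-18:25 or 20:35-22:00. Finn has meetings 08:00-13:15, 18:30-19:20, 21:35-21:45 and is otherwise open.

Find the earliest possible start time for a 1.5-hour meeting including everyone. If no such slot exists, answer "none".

Farrukh free: 13:00-15:40, 17:20-17:45, 18:35-19:50, 20:20-22:00.
Priya free: 09:25-16:45, 21:15-22:00.
Chen free: 09:55-15:35, 20:10-21:35.
Imani free: 10:05-18:25, 20:35-22:00.
Finn free: 13:15-18:30, 19:20-21:35, 21:45-22:00 (invert busy blocks within the working day).
Farrukh ∩ Priya: 13:00-15:40, 21:15-22:00.
Farrukh ∩ Priya ∩ Chen: 13:00-15:35, 21:15-21:35.
Farrukh ∩ Priya ∩ Chen ∩ Imani: 13:00-15:35, 21:15-21:35.
Farrukh ∩ Priya ∩ Chen ∩ Imani ∩ Finn: 13:15-15:35, 21:15-21:35.
The first common window of at least 90 minutes is 13:15-15:35, so the earliest start is 13:15.

13:15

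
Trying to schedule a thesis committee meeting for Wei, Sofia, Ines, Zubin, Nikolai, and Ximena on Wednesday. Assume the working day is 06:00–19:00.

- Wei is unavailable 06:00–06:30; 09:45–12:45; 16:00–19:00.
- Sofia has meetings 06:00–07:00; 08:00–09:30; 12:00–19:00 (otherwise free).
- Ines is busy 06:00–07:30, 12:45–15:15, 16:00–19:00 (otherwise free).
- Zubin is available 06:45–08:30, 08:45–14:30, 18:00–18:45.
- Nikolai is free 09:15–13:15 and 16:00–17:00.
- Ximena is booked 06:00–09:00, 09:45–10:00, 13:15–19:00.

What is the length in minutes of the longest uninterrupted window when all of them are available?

Wei free: 06:30-09:45, 12:45-16:00 (invert busy blocks within the working day).
Sofia free: 07:00-08:00, 09:30-12:00 (invert busy blocks within the working day).
Ines free: 07:30-12:45, 15:15-16:00 (invert busy blocks within the working day).
Zubin free: 06:45-08:30, 08:45-14:30, 18:00-18:45.
Nikolai free: 09:15-13:15, 16:00-17:00.
Ximena free: 09:00-09:45, 10:00-13:15 (invert busy blocks within the working day).
Wei ∩ Sofia: 07:00-08:00, 09:30-09:45.
Wei ∩ Sofia ∩ Ines: 07:30-08:00, 09:30-09:45.
Wei ∩ Sofia ∩ Ines ∩ Zubin: 07:30-08:00, 09:30-09:45.
Wei ∩ Sofia ∩ Ines ∩ Zubin ∩ Nikolai: 09:30-09:45.
Wei ∩ Sofia ∩ Ines ∩ Zubin ∩ Nikolai ∩ Ximena: 09:30-09:45.
The longest is 09:30-09:45 at 15 minutes.

15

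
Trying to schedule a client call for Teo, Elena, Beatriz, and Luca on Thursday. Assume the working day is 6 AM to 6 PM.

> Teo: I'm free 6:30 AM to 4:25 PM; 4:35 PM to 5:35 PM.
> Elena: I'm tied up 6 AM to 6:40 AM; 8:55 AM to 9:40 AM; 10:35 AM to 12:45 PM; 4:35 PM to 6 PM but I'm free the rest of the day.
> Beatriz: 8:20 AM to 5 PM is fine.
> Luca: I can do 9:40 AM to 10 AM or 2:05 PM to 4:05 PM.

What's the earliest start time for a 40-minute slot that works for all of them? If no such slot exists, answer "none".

14:05

Teo free: 06:30-16:25, 16:35-17:35.
Elena free: 06:40-08:55, 09:40-10:35, 12:45-16:35 (invert busy blocks within the working day).
Beatriz free: 08:20-17:00.
Luca free: 09:40-10:00, 14:05-16:05.
Teo ∩ Elena: 06:40-08:55, 09:40-10:35, 12:45-16:25.
Teo ∩ Elena ∩ Beatriz: 08:20-08:55, 09:40-10:35, 12:45-16:25.
Teo ∩ Elena ∩ Beatriz ∩ Luca: 09:40-10:00, 14:05-16:05.
So the common availability across everyone is 09:40-10:00, 14:05-16:05.
The first common window of at least 40 minutes is 14:05-16:05, so the earliest start is 14:05.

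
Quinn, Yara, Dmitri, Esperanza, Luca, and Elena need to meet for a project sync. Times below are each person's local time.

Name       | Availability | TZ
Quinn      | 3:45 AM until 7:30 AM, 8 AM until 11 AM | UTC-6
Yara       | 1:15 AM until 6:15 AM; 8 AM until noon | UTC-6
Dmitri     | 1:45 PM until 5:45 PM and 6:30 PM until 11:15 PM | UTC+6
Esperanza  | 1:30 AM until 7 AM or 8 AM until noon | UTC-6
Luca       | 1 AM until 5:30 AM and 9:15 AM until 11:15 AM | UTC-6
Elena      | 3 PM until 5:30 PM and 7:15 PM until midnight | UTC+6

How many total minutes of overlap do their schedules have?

210

Quinn in UTC: 09:45-13:30, 14:00-17:00 (add 6h to convert from UTC-6).
Yara in UTC: 07:15-12:15, 14:00-18:00 (add 6h to convert from UTC-6).
Dmitri in UTC: 07:45-11:45, 12:30-17:15 (subtract 6h to convert from UTC+6).
Esperanza in UTC: 07:30-13:00, 14:00-18:00 (add 6h to convert from UTC-6).
Luca in UTC: 07:00-11:30, 15:15-17:15 (add 6h to convert from UTC-6).
Elena in UTC: 09:00-11:30, 13:15-18:00 (subtract 6h to convert from UTC+6).
Quinn ∩ Yara: 09:45-12:15, 14:00-17:00.
Quinn ∩ Yara ∩ Dmitri: 09:45-11:45, 14:00-17:00.
Quinn ∩ Yara ∩ Dmitri ∩ Esperanza: 09:45-11:45, 14:00-17:00.
Quinn ∩ Yara ∩ Dmitri ∩ Esperanza ∩ Luca: 09:45-11:30, 15:15-17:00.
Quinn ∩ Yara ∩ Dmitri ∩ Esperanza ∩ Luca ∩ Elena: 09:45-11:30, 15:15-17:00.
Summing the common windows: 105 + 105 = 210 minutes.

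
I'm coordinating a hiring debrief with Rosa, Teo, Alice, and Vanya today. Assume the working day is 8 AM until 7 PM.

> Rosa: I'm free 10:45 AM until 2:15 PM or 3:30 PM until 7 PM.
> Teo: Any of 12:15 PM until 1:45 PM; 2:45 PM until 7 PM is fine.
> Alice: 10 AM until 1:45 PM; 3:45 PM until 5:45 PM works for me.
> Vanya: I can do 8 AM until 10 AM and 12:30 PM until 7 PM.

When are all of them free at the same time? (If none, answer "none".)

12:30-13:45, 15:45-17:45

Rosa ∩ Teo: 12:15-13:45, 15:30-19:00.
Rosa ∩ Teo ∩ Alice: 12:15-13:45, 15:45-17:45.
Rosa ∩ Teo ∩ Alice ∩ Vanya: 12:30-13:45, 15:45-17:45.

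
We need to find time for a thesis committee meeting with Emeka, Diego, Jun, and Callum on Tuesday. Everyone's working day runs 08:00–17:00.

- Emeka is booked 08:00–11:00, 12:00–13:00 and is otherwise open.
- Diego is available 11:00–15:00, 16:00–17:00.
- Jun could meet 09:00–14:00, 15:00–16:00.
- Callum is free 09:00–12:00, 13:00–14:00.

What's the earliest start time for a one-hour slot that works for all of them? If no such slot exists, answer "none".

Emeka free: 11:00-12:00, 13:00-17:00 (invert busy blocks within the working day).
Diego free: 11:00-15:00, 16:00-17:00.
Jun free: 09:00-14:00, 15:00-16:00.
Callum free: 09:00-12:00, 13:00-14:00.
Emeka ∩ Diego: 11:00-12:00, 13:00-15:00, 16:00-17:00.
Emeka ∩ Diego ∩ Jun: 11:00-12:00, 13:00-14:00.
Emeka ∩ Diego ∩ Jun ∩ Callum: 11:00-12:00, 13:00-14:00.
The first common window of at least 60 minutes is 11:00-12:00, so the earliest start is 11:00.

11:00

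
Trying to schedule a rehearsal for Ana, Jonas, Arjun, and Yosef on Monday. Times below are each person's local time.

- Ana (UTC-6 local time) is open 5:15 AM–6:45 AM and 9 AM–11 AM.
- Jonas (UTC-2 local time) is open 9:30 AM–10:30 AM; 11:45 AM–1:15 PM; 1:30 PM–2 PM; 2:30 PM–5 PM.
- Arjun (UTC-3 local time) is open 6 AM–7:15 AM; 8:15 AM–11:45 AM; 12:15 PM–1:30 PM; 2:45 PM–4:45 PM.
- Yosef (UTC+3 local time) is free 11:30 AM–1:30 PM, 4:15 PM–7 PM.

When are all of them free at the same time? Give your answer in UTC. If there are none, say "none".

Ana in UTC: 11:15-12:45, 15:00-17:00 (add 6h to convert from UTC-6).
Jonas in UTC: 11:30-12:30, 13:45-15:15, 15:30-16:00, 16:30-19:00 (add 2h to convert from UTC-2).
Arjun in UTC: 09:00-10:15, 11:15-14:45, 15:15-16:30, 17:45-19:45 (add 3h to convert from UTC-3).
Yosef in UTC: 08:30-10:30, 13:15-16:00 (subtract 3h to convert from UTC+3).
Ana ∩ Jonas: 11:30-12:30, 15:00-15:15, 15:30-16:00, 16:30-17:00.
Ana ∩ Jonas ∩ Arjun: 11:30-12:30, 15:30-16:00.
Ana ∩ Jonas ∩ Arjun ∩ Yosef: 15:30-16:00.
So the common availability across everyone is 15:30-16:00.

15:30-16:00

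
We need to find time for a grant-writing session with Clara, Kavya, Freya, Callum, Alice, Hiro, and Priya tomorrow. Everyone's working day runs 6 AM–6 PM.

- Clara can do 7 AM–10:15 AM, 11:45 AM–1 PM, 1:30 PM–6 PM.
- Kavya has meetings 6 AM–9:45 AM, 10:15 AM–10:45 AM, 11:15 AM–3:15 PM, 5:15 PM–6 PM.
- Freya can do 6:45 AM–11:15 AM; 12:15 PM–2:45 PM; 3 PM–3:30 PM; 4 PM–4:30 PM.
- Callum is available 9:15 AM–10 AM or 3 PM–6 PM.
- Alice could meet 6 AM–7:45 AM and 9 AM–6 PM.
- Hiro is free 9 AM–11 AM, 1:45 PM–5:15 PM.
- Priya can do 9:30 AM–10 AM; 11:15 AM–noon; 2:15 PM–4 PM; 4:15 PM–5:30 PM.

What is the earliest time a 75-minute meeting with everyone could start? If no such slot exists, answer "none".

none

Clara free: 07:00-10:15, 11:45-13:00, 13:30-18:00.
Kavya free: 09:45-10:15, 10:45-11:15, 15:15-17:15 (invert busy blocks within the working day).
Freya free: 06:45-11:15, 12:15-14:45, 15:00-15:30, 16:00-16:30.
Callum free: 09:15-10:00, 15:00-18:00.
Alice free: 06:00-07:45, 09:00-18:00.
Hiro free: 09:00-11:00, 13:45-17:15.
Priya free: 09:30-10:00, 11:15-12:00, 14:15-16:00, 16:15-17:30.
Clara ∩ Kavya: 09:45-10:15, 15:15-17:15.
Clara ∩ Kavya ∩ Freya: 09:45-10:15, 15:15-15:30, 16:00-16:30.
Clara ∩ Kavya ∩ Freya ∩ Callum: 09:45-10:00, 15:15-15:30, 16:00-16:30.
Clara ∩ Kavya ∩ Freya ∩ Callum ∩ Alice: 09:45-10:00, 15:15-15:30, 16:00-16:30.
Clara ∩ Kavya ∩ Freya ∩ Callum ∩ Alice ∩ Hiro: 09:45-10:00, 15:15-15:30, 16:00-16:30.
Clara ∩ Kavya ∩ Freya ∩ Callum ∩ Alice ∩ Hiro ∩ Priya: 09:45-10:00, 15:15-15:30, 16:15-16:30.
No common window is at least 75 minutes long.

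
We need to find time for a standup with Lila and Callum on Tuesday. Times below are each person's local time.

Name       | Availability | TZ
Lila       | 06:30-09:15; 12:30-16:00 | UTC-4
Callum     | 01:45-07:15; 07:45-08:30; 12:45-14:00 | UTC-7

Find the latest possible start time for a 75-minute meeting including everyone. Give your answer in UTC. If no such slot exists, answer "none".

12:00

Lila in UTC: 10:30-13:15, 16:30-20:00 (add 4h to convert from UTC-4).
Callum in UTC: 08:45-14:15, 14:45-15:30, 19:45-21:00 (add 7h to convert from UTC-7).
Lila ∩ Callum: 10:30-13:15, 19:45-20:00.
So the common availability across everyone is 10:30-13:15, 19:45-20:00.
The last common window of at least 75 minutes is 10:30-13:15; a 75-minute meeting can start as late as 12:00 and still end by 13:15.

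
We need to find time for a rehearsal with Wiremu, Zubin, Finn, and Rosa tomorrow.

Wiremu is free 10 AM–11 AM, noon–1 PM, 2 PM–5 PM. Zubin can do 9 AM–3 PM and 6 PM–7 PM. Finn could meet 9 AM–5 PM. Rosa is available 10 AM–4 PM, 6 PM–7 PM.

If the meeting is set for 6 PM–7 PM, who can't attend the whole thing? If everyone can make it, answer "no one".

Wiremu: not fully free for 18:00-19:00. Zubin: free for 18:00-19:00. Finn: not fully free for 18:00-19:00. Rosa: free for 18:00-19:00.

Finn, Wiremu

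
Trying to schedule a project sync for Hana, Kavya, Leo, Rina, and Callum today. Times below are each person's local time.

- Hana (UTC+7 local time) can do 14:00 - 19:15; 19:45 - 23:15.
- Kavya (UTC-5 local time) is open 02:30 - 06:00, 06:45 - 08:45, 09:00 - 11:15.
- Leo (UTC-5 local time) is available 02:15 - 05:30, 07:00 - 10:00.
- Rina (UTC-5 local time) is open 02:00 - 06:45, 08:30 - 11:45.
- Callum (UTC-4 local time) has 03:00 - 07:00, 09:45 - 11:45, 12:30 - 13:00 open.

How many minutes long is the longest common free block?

Hana in UTC: 07:00-12:15, 12:45-16:15 (subtract 7h to convert from UTC+7).
Kavya in UTC: 07:30-11:00, 11:45-13:45, 14:00-16:15 (add 5h to convert from UTC-5).
Leo in UTC: 07:15-10:30, 12:00-15:00 (add 5h to convert from UTC-5).
Rina in UTC: 07:00-11:45, 13:30-16:45 (add 5h to convert from UTC-5).
Callum in UTC: 07:00-11:00, 13:45-15:45, 16:30-17:00 (add 4h to convert from UTC-4).
Hana ∩ Kavya: 07:30-11:00, 11:45-12:15, 12:45-13:45, 14:00-16:15.
Hana ∩ Kavya ∩ Leo: 07:30-10:30, 12:00-12:15, 12:45-13:45, 14:00-15:00.
Hana ∩ Kavya ∩ Leo ∩ Rina: 07:30-10:30, 13:30-13:45, 14:00-15:00.
Hana ∩ Kavya ∩ Leo ∩ Rina ∩ Callum: 07:30-10:30, 14:00-15:00.
The longest is 07:30-10:30 at 180 minutes.

180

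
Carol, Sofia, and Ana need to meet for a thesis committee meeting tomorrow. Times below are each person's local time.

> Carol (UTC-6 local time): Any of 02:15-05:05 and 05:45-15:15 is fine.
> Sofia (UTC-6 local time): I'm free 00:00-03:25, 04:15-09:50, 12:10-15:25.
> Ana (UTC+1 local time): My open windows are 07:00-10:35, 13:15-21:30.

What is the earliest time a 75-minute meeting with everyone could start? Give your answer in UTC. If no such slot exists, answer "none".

12:15

Carol in UTC: 08:15-11:05, 11:45-21:15 (add 6h to convert from UTC-6).
Sofia in UTC: 06:00-09:25, 10:15-15:50, 18:10-21:25 (add 6h to convert from UTC-6).
Ana in UTC: 06:00-09:35, 12:15-20:30 (subtract 1h to convert from UTC+1).
Carol ∩ Sofia: 08:15-09:25, 10:15-11:05, 11:45-15:50, 18:10-21:15.
Carol ∩ Sofia ∩ Ana: 08:15-09:25, 12:15-15:50, 18:10-20:30.
The first common window of at least 75 minutes is 12:15-15:50, so the earliest start is 12:15.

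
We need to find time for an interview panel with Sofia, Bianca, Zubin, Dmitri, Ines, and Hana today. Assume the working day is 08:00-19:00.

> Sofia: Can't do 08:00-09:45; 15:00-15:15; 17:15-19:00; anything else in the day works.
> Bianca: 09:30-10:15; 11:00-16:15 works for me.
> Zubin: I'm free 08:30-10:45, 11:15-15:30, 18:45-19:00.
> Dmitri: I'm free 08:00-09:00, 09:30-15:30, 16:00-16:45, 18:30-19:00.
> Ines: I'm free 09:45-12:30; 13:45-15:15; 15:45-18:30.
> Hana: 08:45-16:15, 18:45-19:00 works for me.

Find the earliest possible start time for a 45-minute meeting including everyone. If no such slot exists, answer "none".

Sofia free: 09:45-15:00, 15:15-17:15 (invert busy blocks within the working day).
Bianca free: 09:30-10:15, 11:00-16:15.
Zubin free: 08:30-10:45, 11:15-15:30, 18:45-19:00.
Dmitri free: 08:00-09:00, 09:30-15:30, 16:00-16:45, 18:30-19:00.
Ines free: 09:45-12:30, 13:45-15:15, 15:45-18:30.
Hana free: 08:45-16:15, 18:45-19:00.
Sofia ∩ Bianca: 09:45-10:15, 11:00-15:00, 15:15-16:15.
Sofia ∩ Bianca ∩ Zubin: 09:45-10:15, 11:15-15:00, 15:15-15:30.
Sofia ∩ Bianca ∩ Zubin ∩ Dmitri: 09:45-10:15, 11:15-15:00, 15:15-15:30.
Sofia ∩ Bianca ∩ Zubin ∩ Dmitri ∩ Ines: 09:45-10:15, 11:15-12:30, 13:45-15:00.
Sofia ∩ Bianca ∩ Zubin ∩ Dmitri ∩ Ines ∩ Hana: 09:45-10:15, 11:15-12:30, 13:45-15:00.
So the common availability across everyone is 09:45-10:15, 11:15-12:30, 13:45-15:00.
The first common window of at least 45 minutes is 11:15-12:30, so the earliest start is 11:15.

11:15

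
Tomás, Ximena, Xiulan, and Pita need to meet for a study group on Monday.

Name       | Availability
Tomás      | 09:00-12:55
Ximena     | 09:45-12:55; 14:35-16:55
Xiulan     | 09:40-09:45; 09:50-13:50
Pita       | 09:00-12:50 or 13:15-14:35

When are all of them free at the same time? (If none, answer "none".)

Tomás ∩ Ximena: 09:45-12:55.
Tomás ∩ Ximena ∩ Xiulan: 09:50-12:55.
Tomás ∩ Ximena ∩ Xiulan ∩ Pita: 09:50-12:50.

09:50-12:50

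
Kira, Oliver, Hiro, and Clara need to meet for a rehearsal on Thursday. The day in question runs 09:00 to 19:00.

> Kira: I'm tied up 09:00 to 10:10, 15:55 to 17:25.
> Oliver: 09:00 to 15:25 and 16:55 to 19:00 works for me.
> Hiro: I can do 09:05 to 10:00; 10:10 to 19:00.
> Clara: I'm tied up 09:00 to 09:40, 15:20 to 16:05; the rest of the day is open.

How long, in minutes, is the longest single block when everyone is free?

310

Kira free: 10:10-15:55, 17:25-19:00 (invert busy blocks within the working day).
Oliver free: 09:00-15:25, 16:55-19:00.
Hiro free: 09:05-10:00, 10:10-19:00.
Clara free: 09:40-15:20, 16:05-19:00 (invert busy blocks within the working day).
Kira ∩ Oliver: 10:10-15:25, 17:25-19:00.
Kira ∩ Oliver ∩ Hiro: 10:10-15:25, 17:25-19:00.
Kira ∩ Oliver ∩ Hiro ∩ Clara: 10:10-15:20, 17:25-19:00.
The longest is 10:10-15:20 at 310 minutes.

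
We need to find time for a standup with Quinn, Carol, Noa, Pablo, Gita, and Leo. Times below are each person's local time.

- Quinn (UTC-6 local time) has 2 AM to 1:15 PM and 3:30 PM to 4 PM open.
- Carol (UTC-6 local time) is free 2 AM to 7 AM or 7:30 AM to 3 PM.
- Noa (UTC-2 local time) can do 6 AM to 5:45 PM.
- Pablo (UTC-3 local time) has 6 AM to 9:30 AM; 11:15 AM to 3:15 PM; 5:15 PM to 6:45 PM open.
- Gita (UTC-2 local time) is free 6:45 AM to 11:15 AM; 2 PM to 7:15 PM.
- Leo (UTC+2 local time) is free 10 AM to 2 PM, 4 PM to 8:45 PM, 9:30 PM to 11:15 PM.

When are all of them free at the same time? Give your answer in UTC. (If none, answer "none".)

09:00-12:00, 16:00-18:15

Quinn in UTC: 08:00-19:15, 21:30-22:00 (add 6h to convert from UTC-6).
Carol in UTC: 08:00-13:00, 13:30-21:00 (add 6h to convert from UTC-6).
Noa in UTC: 08:00-19:45 (add 2h to convert from UTC-2).
Pablo in UTC: 09:00-12:30, 14:15-18:15, 20:15-21:45 (add 3h to convert from UTC-3).
Gita in UTC: 08:45-13:15, 16:00-21:15 (add 2h to convert from UTC-2).
Leo in UTC: 08:00-12:00, 14:00-18:45, 19:30-21:15 (subtract 2h to convert from UTC+2).
Quinn ∩ Carol: 08:00-13:00, 13:30-19:15.
Quinn ∩ Carol ∩ Noa: 08:00-13:00, 13:30-19:15.
Quinn ∩ Carol ∩ Noa ∩ Pablo: 09:00-12:30, 14:15-18:15.
Quinn ∩ Carol ∩ Noa ∩ Pablo ∩ Gita: 09:00-12:30, 16:00-18:15.
Quinn ∩ Carol ∩ Noa ∩ Pablo ∩ Gita ∩ Leo: 09:00-12:00, 16:00-18:15.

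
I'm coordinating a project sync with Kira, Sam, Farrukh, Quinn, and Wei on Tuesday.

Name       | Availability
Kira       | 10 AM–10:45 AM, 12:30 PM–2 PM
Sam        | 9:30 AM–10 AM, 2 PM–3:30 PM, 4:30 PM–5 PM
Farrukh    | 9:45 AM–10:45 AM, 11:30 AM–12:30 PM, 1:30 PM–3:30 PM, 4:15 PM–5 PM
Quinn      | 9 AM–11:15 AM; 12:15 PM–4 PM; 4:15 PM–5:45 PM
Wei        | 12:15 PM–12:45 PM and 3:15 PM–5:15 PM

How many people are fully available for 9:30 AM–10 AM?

Sam and Quinn can make the full 09:30-10:00 slot — that's 2.

2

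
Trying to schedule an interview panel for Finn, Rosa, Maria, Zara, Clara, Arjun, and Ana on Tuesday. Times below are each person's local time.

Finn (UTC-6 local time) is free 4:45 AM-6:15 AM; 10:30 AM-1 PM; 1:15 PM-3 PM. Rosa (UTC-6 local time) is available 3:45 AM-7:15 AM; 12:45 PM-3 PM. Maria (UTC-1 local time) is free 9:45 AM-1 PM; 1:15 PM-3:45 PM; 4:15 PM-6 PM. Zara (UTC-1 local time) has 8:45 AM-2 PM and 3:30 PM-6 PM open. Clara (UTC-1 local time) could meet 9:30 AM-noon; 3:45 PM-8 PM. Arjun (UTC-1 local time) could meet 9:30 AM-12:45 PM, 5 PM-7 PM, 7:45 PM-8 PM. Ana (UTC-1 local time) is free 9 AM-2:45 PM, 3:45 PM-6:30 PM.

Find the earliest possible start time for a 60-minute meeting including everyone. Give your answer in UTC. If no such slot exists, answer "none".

Finn in UTC: 10:45-12:15, 16:30-19:00, 19:15-21:00 (add 6h to convert from UTC-6).
Rosa in UTC: 09:45-13:15, 18:45-21:00 (add 6h to convert from UTC-6).
Maria in UTC: 10:45-14:00, 14:15-16:45, 17:15-19:00 (add 1h to convert from UTC-1).
Zara in UTC: 09:45-15:00, 16:30-19:00 (add 1h to convert from UTC-1).
Clara in UTC: 10:30-13:00, 16:45-21:00 (add 1h to convert from UTC-1).
Arjun in UTC: 10:30-13:45, 18:00-20:00, 20:45-21:00 (add 1h to convert from UTC-1).
Ana in UTC: 10:00-15:45, 16:45-19:30 (add 1h to convert from UTC-1).
Finn ∩ Rosa: 10:45-12:15, 18:45-19:00, 19:15-21:00.
Finn ∩ Rosa ∩ Maria: 10:45-12:15, 18:45-19:00.
Finn ∩ Rosa ∩ Maria ∩ Zara: 10:45-12:15, 18:45-19:00.
Finn ∩ Rosa ∩ Maria ∩ Zara ∩ Clara: 10:45-12:15, 18:45-19:00.
Finn ∩ Rosa ∩ Maria ∩ Zara ∩ Clara ∩ Arjun: 10:45-12:15, 18:45-19:00.
Finn ∩ Rosa ∩ Maria ∩ Zara ∩ Clara ∩ Arjun ∩ Ana: 10:45-12:15, 18:45-19:00.
The first common window of at least 60 minutes is 10:45-12:15, so the earliest start is 10:45.

10:45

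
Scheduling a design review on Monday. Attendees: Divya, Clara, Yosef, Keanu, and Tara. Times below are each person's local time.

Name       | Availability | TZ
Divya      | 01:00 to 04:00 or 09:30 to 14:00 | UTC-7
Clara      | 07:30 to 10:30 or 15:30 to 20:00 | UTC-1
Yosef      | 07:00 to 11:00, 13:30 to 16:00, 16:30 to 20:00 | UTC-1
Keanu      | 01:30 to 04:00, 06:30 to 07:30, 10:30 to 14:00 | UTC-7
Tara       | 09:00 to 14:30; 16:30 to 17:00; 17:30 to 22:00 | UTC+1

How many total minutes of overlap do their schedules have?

Divya in UTC: 08:00-11:00, 16:30-21:00 (add 7h to convert from UTC-7).
Clara in UTC: 08:30-11:30, 16:30-21:00 (add 1h to convert from UTC-1).
Yosef in UTC: 08:00-12:00, 14:30-17:00, 17:30-21:00 (add 1h to convert from UTC-1).
Keanu in UTC: 08:30-11:00, 13:30-14:30, 17:30-21:00 (add 7h to convert from UTC-7).
Tara in UTC: 08:00-13:30, 15:30-16:00, 16:30-21:00 (subtract 1h to convert from UTC+1).
Divya ∩ Clara: 08:30-11:00, 16:30-21:00.
Divya ∩ Clara ∩ Yosef: 08:30-11:00, 16:30-17:00, 17:30-21:00.
Divya ∩ Clara ∩ Yosef ∩ Keanu: 08:30-11:00, 17:30-21:00.
Divya ∩ Clara ∩ Yosef ∩ Keanu ∩ Tara: 08:30-11:00, 17:30-21:00.
Those are the intersection windows.
Summing the common windows: 150 + 210 = 360 minutes.

360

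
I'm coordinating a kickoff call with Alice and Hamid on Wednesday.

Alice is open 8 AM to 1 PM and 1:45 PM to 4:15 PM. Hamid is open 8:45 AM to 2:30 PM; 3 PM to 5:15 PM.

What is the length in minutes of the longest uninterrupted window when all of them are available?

Alice ∩ Hamid: 08:45-13:00, 13:45-14:30, 15:00-16:15.
Those are the intersection windows.
The longest is 08:45-13:00 at 255 minutes.

255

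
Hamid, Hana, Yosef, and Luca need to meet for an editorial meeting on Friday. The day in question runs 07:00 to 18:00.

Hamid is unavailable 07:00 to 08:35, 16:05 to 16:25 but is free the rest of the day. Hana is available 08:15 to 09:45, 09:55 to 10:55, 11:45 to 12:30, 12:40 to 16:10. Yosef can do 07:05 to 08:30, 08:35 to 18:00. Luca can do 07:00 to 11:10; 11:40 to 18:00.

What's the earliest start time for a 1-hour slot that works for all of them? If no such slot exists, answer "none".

Hamid free: 08:35-16:05, 16:25-18:00 (invert busy blocks within the working day).
Hana free: 08:15-09:45, 09:55-10:55, 11:45-12:30, 12:40-16:10.
Yosef free: 07:05-08:30, 08:35-18:00.
Luca free: 07:00-11:10, 11:40-18:00.
Hamid ∩ Hana: 08:35-09:45, 09:55-10:55, 11:45-12:30, 12:40-16:05.
Hamid ∩ Hana ∩ Yosef: 08:35-09:45, 09:55-10:55, 11:45-12:30, 12:40-16:05.
Hamid ∩ Hana ∩ Yosef ∩ Luca: 08:35-09:45, 09:55-10:55, 11:45-12:30, 12:40-16:05.
Those are the intersection windows.
The first common window of at least 60 minutes is 08:35-09:45, so the earliest start is 08:35.

08:35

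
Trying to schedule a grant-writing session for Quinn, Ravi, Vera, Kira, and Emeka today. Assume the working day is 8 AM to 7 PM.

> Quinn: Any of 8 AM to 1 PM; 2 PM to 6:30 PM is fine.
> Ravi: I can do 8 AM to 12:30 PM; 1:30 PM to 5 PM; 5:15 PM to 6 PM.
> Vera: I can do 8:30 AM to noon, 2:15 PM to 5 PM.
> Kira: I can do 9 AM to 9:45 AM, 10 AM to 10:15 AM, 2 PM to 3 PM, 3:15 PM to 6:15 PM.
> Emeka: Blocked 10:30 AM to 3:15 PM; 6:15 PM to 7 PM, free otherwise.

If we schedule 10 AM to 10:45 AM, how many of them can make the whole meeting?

Quinn free: 08:00-13:00, 14:00-18:30.
Ravi free: 08:00-12:30, 13:30-17:00, 17:15-18:00.
Vera free: 08:30-12:00, 14:15-17:00.
Kira free: 09:00-09:45, 10:00-10:15, 14:00-15:00, 15:15-18:15.
Emeka free: 08:00-10:30, 15:15-18:15 (invert busy blocks within the working day).
Quinn, Ravi, and Vera can make the full 10:00-10:45 slot — that's 3.

3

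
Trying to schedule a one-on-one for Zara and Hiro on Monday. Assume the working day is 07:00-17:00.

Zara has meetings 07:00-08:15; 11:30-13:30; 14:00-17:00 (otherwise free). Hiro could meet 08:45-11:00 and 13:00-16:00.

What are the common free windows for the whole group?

Zara free: 08:15-11:30, 13:30-14:00 (invert busy blocks within the working day).
Hiro free: 08:45-11:00, 13:00-16:00.
Zara ∩ Hiro: 08:45-11:00, 13:30-14:00.

08:45-11:00, 13:30-14:00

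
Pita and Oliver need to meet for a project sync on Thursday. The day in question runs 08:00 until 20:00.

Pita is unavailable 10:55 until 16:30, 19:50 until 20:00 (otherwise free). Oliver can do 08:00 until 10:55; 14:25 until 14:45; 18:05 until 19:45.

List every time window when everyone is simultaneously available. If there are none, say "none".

Pita free: 08:00-10:55, 16:30-19:50 (invert busy blocks within the working day).
Oliver free: 08:00-10:55, 14:25-14:45, 18:05-19:45.
Pita ∩ Oliver: 08:00-10:55, 18:05-19:45.

08:00-10:55, 18:05-19:45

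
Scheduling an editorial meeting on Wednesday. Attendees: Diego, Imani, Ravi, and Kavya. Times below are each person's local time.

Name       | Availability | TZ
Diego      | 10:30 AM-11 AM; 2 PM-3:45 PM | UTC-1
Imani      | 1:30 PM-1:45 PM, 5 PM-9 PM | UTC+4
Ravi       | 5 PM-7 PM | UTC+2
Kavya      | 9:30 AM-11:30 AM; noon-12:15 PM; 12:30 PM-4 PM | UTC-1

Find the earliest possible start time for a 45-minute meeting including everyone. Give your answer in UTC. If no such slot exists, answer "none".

Diego in UTC: 11:30-12:00, 15:00-16:45 (add 1h to convert from UTC-1).
Imani in UTC: 09:30-09:45, 13:00-17:00 (subtract 4h to convert from UTC+4).
Ravi in UTC: 15:00-17:00 (subtract 2h to convert from UTC+2).
Kavya in UTC: 10:30-12:30, 13:00-13:15, 13:30-17:00 (add 1h to convert from UTC-1).
Diego ∩ Imani: 15:00-16:45.
Diego ∩ Imani ∩ Ravi: 15:00-16:45.
Diego ∩ Imani ∩ Ravi ∩ Kavya: 15:00-16:45.
The first common window of at least 45 minutes is 15:00-16:45, so the earliest start is 15:00.

15:00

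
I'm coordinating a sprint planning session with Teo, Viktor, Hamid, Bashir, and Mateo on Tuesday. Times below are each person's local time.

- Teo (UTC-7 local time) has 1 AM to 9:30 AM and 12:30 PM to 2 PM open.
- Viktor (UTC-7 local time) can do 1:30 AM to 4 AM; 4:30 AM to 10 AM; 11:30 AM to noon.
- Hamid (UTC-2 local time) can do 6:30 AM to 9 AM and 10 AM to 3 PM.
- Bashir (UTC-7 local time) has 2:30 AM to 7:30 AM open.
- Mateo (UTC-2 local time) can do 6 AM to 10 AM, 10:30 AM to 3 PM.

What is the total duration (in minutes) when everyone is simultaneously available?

210

Teo in UTC: 08:00-16:30, 19:30-21:00 (add 7h to convert from UTC-7).
Viktor in UTC: 08:30-11:00, 11:30-17:00, 18:30-19:00 (add 7h to convert from UTC-7).
Hamid in UTC: 08:30-11:00, 12:00-17:00 (add 2h to convert from UTC-2).
Bashir in UTC: 09:30-14:30 (add 7h to convert from UTC-7).
Mateo in UTC: 08:00-12:00, 12:30-17:00 (add 2h to convert from UTC-2).
Teo ∩ Viktor: 08:30-11:00, 11:30-16:30.
Teo ∩ Viktor ∩ Hamid: 08:30-11:00, 12:00-16:30.
Teo ∩ Viktor ∩ Hamid ∩ Bashir: 09:30-11:00, 12:00-14:30.
Teo ∩ Viktor ∩ Hamid ∩ Bashir ∩ Mateo: 09:30-11:00, 12:30-14:30.
Summing the common windows: 90 + 120 = 210 minutes.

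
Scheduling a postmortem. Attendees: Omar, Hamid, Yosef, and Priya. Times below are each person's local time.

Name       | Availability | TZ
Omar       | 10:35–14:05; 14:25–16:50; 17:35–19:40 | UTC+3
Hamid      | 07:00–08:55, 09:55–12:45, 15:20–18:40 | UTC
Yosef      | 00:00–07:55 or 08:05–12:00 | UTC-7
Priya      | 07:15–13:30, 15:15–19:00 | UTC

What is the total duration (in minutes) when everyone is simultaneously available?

Omar in UTC: 07:35-11:05, 11:25-13:50, 14:35-16:40 (subtract 3h to convert from UTC+3).
Hamid in UTC: 07:00-08:55, 09:55-12:45, 15:20-18:40.
Yosef in UTC: 07:00-14:55, 15:05-19:00 (add 7h to convert from UTC-7).
Priya in UTC: 07:15-13:30, 15:15-19:00.
Omar ∩ Hamid: 07:35-08:55, 09:55-11:05, 11:25-12:45, 15:20-16:40.
Omar ∩ Hamid ∩ Yosef: 07:35-08:55, 09:55-11:05, 11:25-12:45, 15:20-16:40.
Omar ∩ Hamid ∩ Yosef ∩ Priya: 07:35-08:55, 09:55-11:05, 11:25-12:45, 15:20-16:40.
Summing the common windows: 80 + 70 + 80 + 80 = 310 minutes.

310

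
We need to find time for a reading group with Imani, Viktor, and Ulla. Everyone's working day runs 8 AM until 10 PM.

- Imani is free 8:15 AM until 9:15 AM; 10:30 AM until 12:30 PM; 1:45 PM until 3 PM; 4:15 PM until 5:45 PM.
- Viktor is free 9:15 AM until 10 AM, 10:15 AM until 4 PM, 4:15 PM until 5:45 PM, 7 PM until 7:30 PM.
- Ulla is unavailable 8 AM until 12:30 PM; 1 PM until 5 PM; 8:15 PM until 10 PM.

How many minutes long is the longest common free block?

45

Imani free: 08:15-09:15, 10:30-12:30, 13:45-15:00, 16:15-17:45.
Viktor free: 09:15-10:00, 10:15-16:00, 16:15-17:45, 19:00-19:30.
Ulla free: 12:30-13:00, 17:00-20:15 (invert busy blocks within the working day).
Imani ∩ Viktor: 10:30-12:30, 13:45-15:00, 16:15-17:45.
Imani ∩ Viktor ∩ Ulla: 17:00-17:45.
Those are the intersection windows.
The longest is 17:00-17:45 at 45 minutes.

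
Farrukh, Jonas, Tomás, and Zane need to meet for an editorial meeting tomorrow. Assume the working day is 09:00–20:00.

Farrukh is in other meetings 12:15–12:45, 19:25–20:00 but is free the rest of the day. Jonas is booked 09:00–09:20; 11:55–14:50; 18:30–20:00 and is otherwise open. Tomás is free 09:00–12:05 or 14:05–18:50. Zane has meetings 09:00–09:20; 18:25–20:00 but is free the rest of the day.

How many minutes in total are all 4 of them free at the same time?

370

Farrukh free: 09:00-12:15, 12:45-19:25 (invert busy blocks within the working day).
Jonas free: 09:20-11:55, 14:50-18:30 (invert busy blocks within the working day).
Tomás free: 09:00-12:05, 14:05-18:50.
Zane free: 09:20-18:25 (invert busy blocks within the working day).
Farrukh ∩ Jonas: 09:20-11:55, 14:50-18:30.
Farrukh ∩ Jonas ∩ Tomás: 09:20-11:55, 14:50-18:30.
Farrukh ∩ Jonas ∩ Tomás ∩ Zane: 09:20-11:55, 14:50-18:25.
Summing the common windows: 155 + 215 = 370 minutes.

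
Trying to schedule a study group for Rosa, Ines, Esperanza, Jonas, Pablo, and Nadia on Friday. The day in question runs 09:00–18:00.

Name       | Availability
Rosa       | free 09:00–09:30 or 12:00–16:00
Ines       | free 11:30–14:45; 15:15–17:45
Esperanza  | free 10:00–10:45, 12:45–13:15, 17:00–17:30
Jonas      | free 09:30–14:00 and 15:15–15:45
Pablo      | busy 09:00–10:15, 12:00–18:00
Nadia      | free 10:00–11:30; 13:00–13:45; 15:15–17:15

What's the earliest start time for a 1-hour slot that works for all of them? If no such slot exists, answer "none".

none

Rosa free: 09:00-09:30, 12:00-16:00.
Ines free: 11:30-14:45, 15:15-17:45.
Esperanza free: 10:00-10:45, 12:45-13:15, 17:00-17:30.
Jonas free: 09:30-14:00, 15:15-15:45.
Pablo free: 10:15-12:00 (invert busy blocks within the working day).
Nadia free: 10:00-11:30, 13:00-13:45, 15:15-17:15.
Rosa ∩ Ines: 12:00-14:45, 15:15-16:00.
Rosa ∩ Ines ∩ Esperanza: 12:45-13:15.
Rosa ∩ Ines ∩ Esperanza ∩ Jonas: 12:45-13:15.
Rosa ∩ Ines ∩ Esperanza ∩ Jonas ∩ Pablo: ∅.
Rosa ∩ Ines ∩ Esperanza ∩ Jonas ∩ Pablo ∩ Nadia: ∅.
There is no time when everyone is free.
No common window is at least 60 minutes long.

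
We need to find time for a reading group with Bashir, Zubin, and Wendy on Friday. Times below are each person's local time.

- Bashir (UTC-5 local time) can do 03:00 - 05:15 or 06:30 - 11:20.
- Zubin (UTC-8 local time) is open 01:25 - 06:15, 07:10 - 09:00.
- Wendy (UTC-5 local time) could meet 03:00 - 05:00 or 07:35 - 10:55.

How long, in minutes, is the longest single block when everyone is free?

100

Bashir in UTC: 08:00-10:15, 11:30-16:20 (add 5h to convert from UTC-5).
Zubin in UTC: 09:25-14:15, 15:10-17:00 (add 8h to convert from UTC-8).
Wendy in UTC: 08:00-10:00, 12:35-15:55 (add 5h to convert from UTC-5).
Bashir ∩ Zubin: 09:25-10:15, 11:30-14:15, 15:10-16:20.
Bashir ∩ Zubin ∩ Wendy: 09:25-10:00, 12:35-14:15, 15:10-15:55.
Those are the intersection windows.
The longest is 12:35-14:15 at 100 minutes.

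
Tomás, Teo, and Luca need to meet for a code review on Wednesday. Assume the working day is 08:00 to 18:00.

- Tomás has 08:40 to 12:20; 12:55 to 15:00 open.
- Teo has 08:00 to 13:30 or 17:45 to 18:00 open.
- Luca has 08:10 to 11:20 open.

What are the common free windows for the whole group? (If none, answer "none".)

08:40-11:20

Tomás ∩ Teo: 08:40-12:20, 12:55-13:30.
Tomás ∩ Teo ∩ Luca: 08:40-11:20.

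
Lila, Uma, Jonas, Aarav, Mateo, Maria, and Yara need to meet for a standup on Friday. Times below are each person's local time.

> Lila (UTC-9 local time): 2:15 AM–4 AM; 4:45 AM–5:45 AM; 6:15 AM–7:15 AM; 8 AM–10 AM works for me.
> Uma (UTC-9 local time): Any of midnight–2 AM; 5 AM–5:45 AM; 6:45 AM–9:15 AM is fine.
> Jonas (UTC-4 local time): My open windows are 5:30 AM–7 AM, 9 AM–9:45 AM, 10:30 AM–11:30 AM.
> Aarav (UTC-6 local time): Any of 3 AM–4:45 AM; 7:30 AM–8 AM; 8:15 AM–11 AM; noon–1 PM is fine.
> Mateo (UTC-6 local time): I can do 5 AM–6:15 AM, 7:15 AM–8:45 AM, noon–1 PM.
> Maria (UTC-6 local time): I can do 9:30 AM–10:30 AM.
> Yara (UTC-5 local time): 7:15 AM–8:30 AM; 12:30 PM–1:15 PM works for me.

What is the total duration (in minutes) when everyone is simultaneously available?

Lila in UTC: 11:15-13:00, 13:45-14:45, 15:15-16:15, 17:00-19:00 (add 9h to convert from UTC-9).
Uma in UTC: 09:00-11:00, 14:00-14:45, 15:45-18:15 (add 9h to convert from UTC-9).
Jonas in UTC: 09:30-11:00, 13:00-13:45, 14:30-15:30 (add 4h to convert from UTC-4).
Aarav in UTC: 09:00-10:45, 13:30-14:00, 14:15-17:00, 18:00-19:00 (add 6h to convert from UTC-6).
Mateo in UTC: 11:00-12:15, 13:15-14:45, 18:00-19:00 (add 6h to convert from UTC-6).
Maria in UTC: 15:30-16:30 (add 6h to convert from UTC-6).
Yara in UTC: 12:15-13:30, 17:30-18:15 (add 5h to convert from UTC-5).
Lila ∩ Uma: 14:00-14:45, 15:45-16:15, 17:00-18:15.
Lila ∩ Uma ∩ Jonas: 14:30-14:45.
Lila ∩ Uma ∩ Jonas ∩ Aarav: 14:30-14:45.
Lila ∩ Uma ∩ Jonas ∩ Aarav ∩ Mateo: 14:30-14:45.
Lila ∩ Uma ∩ Jonas ∩ Aarav ∩ Mateo ∩ Maria: ∅.
Lila ∩ Uma ∩ Jonas ∩ Aarav ∩ Mateo ∩ Maria ∩ Yara: ∅.
There is no time when everyone is free.
There is no common window, so the total is 0 minutes.

0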